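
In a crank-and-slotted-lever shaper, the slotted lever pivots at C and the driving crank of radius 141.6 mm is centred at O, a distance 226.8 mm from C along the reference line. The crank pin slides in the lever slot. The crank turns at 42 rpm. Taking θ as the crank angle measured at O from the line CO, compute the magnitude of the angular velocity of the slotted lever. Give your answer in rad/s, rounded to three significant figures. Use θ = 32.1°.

1.65

ω = 4.398 rad/s (from 42 rpm).
Crank pin A relative to C: A = (d + r cosθ, r sinθ); lever angle φ = atan2(r sinθ, d + r cosθ).
Differentiating tanφ: φ̇ = rω(d cosθ + r)/(d² + r² + 2dr cosθ).
d² + r² + 2dr cosθ = |CA|² = 0.125899 m²;  d cosθ + r = +0.33373 m.
|ω_lever| = |0.1416·4.398·+0.33373| / 0.125899 = 1.6509 rad/s.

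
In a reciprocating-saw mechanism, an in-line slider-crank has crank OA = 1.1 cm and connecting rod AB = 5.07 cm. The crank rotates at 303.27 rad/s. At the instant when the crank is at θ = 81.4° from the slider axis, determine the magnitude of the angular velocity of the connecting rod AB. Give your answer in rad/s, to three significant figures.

ω = 303.3 rad/s
The rod makes angle φ with the slider axis where L sinφ = r sinθ; differentiating, L cosφ·φ̇ = r ω cosθ.
L cosφ = √(L² − r² sin²θ) = 0.04952 m.
|ω_rod| = r ω |cosθ| / √(L² − r² sin²θ) = 0.011·303.3·0.14954/0.04952 = 10.074 rad/s.

10.1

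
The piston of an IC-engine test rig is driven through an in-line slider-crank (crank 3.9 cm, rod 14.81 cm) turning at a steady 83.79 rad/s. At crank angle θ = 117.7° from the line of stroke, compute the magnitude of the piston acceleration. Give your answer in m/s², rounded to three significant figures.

168

ω = 83.79 rad/s
x(θ) = r cosθ + √(L² − r² sin²θ); with ω constant, a = ω²·d²x/dθ².
d²x/dθ² = −r cosθ − r²(cos2θ)/√u − r⁴ sin²2θ/(4u^{3/2}),  u = L² − r² sin²θ = 0.0207413 m².
Substituting r = 0.039 m, L = 0.1481 m, θ = 117.7°: d²x/dθ² = +0.023995 m.
a = ω²·d²x/dθ² = (83.79)²·(+0.023995) = +168.46 m/s²;  |a| = 168.46 m/s².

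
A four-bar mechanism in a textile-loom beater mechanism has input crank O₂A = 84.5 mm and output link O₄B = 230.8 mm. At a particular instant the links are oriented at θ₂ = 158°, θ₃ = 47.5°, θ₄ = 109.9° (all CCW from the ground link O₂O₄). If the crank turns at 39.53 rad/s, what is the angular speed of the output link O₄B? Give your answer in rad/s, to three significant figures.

ω₂ = 39.53 rad/s
Differentiating the loop-closure r₂e^{iθ₂}+r₃e^{iθ₃}=r₁+r₄e^{iθ₄} gives r₂ω₂e^{iθ₂}+r₃ω₃e^{iθ₃}=r₄ω₄e^{iθ₄}.
Eliminating the other unknown: ω₄ = r₂ω₂ sin(θ₂−θ₃) / [r₄ sin(θ₄−θ₃)].
Numerator sine = +0.93667; denominator sine = +0.88620.
Result = 0.0845·39.53·(+0.93667) / (0.2308·(+0.88620)) = +15.297 rad/s; magnitude 15.297 rad/s.

15.3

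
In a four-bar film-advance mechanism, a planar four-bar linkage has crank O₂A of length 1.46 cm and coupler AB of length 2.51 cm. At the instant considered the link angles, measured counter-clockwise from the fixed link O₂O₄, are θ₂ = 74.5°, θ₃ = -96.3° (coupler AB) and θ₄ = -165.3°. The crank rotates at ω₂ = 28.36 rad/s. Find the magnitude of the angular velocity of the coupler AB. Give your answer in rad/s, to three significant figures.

15.3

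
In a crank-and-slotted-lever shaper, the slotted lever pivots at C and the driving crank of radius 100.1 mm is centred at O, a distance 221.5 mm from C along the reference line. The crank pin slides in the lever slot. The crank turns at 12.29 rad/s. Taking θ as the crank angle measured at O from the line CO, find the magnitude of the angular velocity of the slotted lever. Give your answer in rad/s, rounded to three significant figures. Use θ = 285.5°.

2.76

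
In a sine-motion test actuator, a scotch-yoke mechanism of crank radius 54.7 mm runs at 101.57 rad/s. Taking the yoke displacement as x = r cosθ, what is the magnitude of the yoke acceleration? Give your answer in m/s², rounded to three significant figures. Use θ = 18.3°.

ω = 101.6 rad/s
x = r cosθ ⇒ ẍ = −rω² cosθ (ω constant).
|a| = rω²|cosθ| = 0.0547·(101.6)²·|cos 18.3°| = 535.77 m/s².

536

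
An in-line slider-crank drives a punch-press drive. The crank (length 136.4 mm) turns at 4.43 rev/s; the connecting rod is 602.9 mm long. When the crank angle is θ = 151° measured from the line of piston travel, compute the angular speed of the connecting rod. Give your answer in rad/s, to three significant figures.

ω = 27.83 rad/s (converted from 4.43 rev/s).
The rod makes angle φ with the slider axis where L sinφ = r sinθ; differentiating, L cosφ·φ̇ = r ω cosθ.
L cosφ = √(L² − r² sin²θ) = 0.59926 m.
|ω_rod| = r ω |cosθ| / √(L² − r² sin²θ) = 0.1364·27.83·0.87462/0.59926 = 5.5412 rad/s.

5.54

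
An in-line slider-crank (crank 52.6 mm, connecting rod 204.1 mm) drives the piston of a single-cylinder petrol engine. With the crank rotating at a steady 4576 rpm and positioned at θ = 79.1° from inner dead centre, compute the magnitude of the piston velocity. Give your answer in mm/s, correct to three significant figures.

26000

ω = 2π·4576/60 = 479.2 rad/s
For an in-line slider-crank, x = r cosθ + √(L² − r² sin²θ), so v = −rω sinθ·[1 + r cosθ/√(L² − r² sin²θ)].
With r = 0.0526 m, L = 0.2041 m, θ = 79.1°: √(L² − r² sin²θ) = 0.19746 m.
v = −0.0526·479.2·0.98196·[1 + 0.0526·0.18910/0.19746] = -25.998 m/s.
|v| = 25.998 m/s = 25998 mm/s.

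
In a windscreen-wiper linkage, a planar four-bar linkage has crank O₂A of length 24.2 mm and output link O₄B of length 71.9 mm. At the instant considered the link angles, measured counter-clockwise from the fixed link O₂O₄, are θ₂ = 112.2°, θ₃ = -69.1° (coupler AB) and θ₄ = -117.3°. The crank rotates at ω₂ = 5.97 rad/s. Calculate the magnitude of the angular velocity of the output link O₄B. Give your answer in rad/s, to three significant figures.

ω₂ = 5.97 rad/s
Differentiating the loop-closure r₂e^{iθ₂}+r₃e^{iθ₃}=r₁+r₄e^{iθ₄} gives r₂ω₂e^{iθ₂}+r₃ω₃e^{iθ₃}=r₄ω₄e^{iθ₄}.
Eliminating the other unknown: ω₄ = r₂ω₂ sin(θ₂−θ₃) / [r₄ sin(θ₄−θ₃)].
Numerator sine = -0.02269; denominator sine = -0.74548.
Result = 0.0242·5.97·(-0.02269) / (0.0719·(-0.74548)) = +0.061152 rad/s; magnitude 0.061152 rad/s.

0.0612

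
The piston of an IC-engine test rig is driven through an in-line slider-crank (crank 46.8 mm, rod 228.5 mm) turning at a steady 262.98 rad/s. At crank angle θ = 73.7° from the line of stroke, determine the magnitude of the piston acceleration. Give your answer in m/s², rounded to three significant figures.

ω = 263 rad/s
x(θ) = r cosθ + √(L² − r² sin²θ); with ω constant, a = ω²·d²x/dθ².
d²x/dθ² = −r cosθ − r²(cos2θ)/√u − r⁴ sin²2θ/(4u^{3/2}),  u = L² − r² sin²θ = 0.0501945 m².
Substituting r = 0.0468 m, L = 0.2285 m, θ = 73.7°: d²x/dθ² = -0.0049303 m.
a = ω²·d²x/dθ² = (263)²·(-0.0049303) = -340.97 m/s²;  |a| = 340.97 m/s².

341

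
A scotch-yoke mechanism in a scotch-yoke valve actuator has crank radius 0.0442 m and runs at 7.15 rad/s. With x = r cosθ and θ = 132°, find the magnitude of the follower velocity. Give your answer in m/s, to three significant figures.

0.235

ω = 7.15 rad/s
x = r cosθ ⇒ ẋ = −rω sinθ.
|v| = rω|sinθ| = 0.0442·7.15·|sin 132°| = 0.23486 m/s.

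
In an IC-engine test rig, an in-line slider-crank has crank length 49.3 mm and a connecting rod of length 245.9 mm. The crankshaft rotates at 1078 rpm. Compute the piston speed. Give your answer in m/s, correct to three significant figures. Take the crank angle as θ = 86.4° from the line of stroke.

ω = 2π·1078/60 = 112.9 rad/s
For an in-line slider-crank, x = r cosθ + √(L² − r² sin²θ), so v = −rω sinθ·[1 + r cosθ/√(L² − r² sin²θ)].
With r = 0.0493 m, L = 0.2459 m, θ = 86.4°: √(L² − r² sin²θ) = 0.24093 m.
v = −0.0493·112.9·0.99803·[1 + 0.0493·0.06279/0.24093] = -5.6258 m/s.
|v| = 5.6258 m/s.

5.63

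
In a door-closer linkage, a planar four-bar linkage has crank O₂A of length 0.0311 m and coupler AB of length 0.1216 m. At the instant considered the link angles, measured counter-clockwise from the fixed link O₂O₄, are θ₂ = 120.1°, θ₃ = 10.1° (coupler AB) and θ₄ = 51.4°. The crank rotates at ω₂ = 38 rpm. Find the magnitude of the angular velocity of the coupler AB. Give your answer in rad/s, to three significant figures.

ω₂ = 3.979 rad/s (from 38 rpm).
Differentiating the loop-closure r₂e^{iθ₂}+r₃e^{iθ₃}=r₁+r₄e^{iθ₄} gives r₂ω₂e^{iθ₂}+r₃ω₃e^{iθ₃}=r₄ω₄e^{iθ₄}.
Eliminating the other unknown: ω₃ = r₂ω₂ sin(θ₄−θ₂) / [r₃ sin(θ₃−θ₄)].
Numerator sine = -0.93169; denominator sine = -0.66000.
Result = 0.0311·3.979·(-0.93169) / (0.1216·(-0.66000)) = +1.4367 rad/s; magnitude 1.4367 rad/s.

1.44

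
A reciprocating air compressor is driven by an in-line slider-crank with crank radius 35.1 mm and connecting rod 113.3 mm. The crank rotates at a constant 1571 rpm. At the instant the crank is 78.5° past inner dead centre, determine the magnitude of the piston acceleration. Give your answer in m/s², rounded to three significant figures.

93.7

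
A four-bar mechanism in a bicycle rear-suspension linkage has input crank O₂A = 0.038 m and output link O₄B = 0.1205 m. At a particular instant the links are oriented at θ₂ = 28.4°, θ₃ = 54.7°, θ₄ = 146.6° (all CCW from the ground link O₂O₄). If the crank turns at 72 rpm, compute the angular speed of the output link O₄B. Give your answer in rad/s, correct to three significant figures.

ω₂ = 7.54 rad/s (from 72 rpm).
Differentiating the loop-closure r₂e^{iθ₂}+r₃e^{iθ₃}=r₁+r₄e^{iθ₄} gives r₂ω₂e^{iθ₂}+r₃ω₃e^{iθ₃}=r₄ω₄e^{iθ₄}.
Eliminating the other unknown: ω₄ = r₂ω₂ sin(θ₂−θ₃) / [r₄ sin(θ₄−θ₃)].
Numerator sine = -0.44307; denominator sine = +0.99945.
Result = 0.038·7.54·(-0.44307) / (0.1205·(+0.99945)) = -1.0541 rad/s; magnitude 1.0541 rad/s.

1.05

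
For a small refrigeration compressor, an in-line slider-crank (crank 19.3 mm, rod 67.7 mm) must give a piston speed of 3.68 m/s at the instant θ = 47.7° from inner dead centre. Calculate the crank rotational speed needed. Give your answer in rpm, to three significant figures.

2060

For an in-line slider-crank, |v_piston| = rω|sinθ|·[1 + r cosθ/√(L² − r² sin²θ)].
With r = 0.0193 m, L = 0.0677 m, θ = 47.7°: the bracketed kinematic factor |dx/dθ| = 0.017077 m.
ω = v/|dx/dθ| = 3.68/0.017077 = 215.5 rad/s.
N = 60ω/(2π) = 2057.9 rpm.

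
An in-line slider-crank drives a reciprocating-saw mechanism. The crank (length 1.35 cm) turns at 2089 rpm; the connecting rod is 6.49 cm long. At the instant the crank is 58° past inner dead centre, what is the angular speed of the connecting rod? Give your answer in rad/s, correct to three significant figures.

ω = 218.8 rad/s (converted from 2089 rpm).
The rod makes angle φ with the slider axis where L sinφ = r sinθ; differentiating, L cosφ·φ̇ = r ω cosθ.
L cosφ = √(L² − r² sin²θ) = 0.063882 m.
|ω_rod| = r ω |cosθ| / √(L² − r² sin²θ) = 0.0135·218.8·0.52992/0.063882 = 24.498 rad/s.

24.5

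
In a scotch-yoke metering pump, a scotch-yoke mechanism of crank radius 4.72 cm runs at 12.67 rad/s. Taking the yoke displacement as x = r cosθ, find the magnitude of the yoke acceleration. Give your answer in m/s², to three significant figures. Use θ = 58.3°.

ω = 12.67 rad/s
x = r cosθ ⇒ ẍ = −rω² cosθ (ω constant).
|a| = rω²|cosθ| = 0.0472·(12.67)²·|cos 58.3°| = 3.9815 m/s².

3.98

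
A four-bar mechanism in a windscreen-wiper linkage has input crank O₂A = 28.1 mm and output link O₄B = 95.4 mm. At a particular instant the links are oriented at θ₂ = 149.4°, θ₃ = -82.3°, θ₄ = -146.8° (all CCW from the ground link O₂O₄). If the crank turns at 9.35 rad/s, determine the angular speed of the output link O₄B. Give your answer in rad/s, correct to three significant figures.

ω₂ = 9.35 rad/s
Differentiating the loop-closure r₂e^{iθ₂}+r₃e^{iθ₃}=r₁+r₄e^{iθ₄} gives r₂ω₂e^{iθ₂}+r₃ω₃e^{iθ₃}=r₄ω₄e^{iθ₄}.
Eliminating the other unknown: ω₄ = r₂ω₂ sin(θ₂−θ₃) / [r₄ sin(θ₄−θ₃)].
Numerator sine = -0.78478; denominator sine = -0.90259.
Result = 0.0281·9.35·(-0.78478) / (0.0954·(-0.90259)) = +2.3946 rad/s; magnitude 2.3946 rad/s.

2.39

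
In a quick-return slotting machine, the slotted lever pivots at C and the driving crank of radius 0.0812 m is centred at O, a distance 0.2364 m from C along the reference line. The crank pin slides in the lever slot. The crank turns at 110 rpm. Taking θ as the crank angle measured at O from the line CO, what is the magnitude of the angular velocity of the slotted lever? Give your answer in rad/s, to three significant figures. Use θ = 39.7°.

ω = 11.52 rad/s (from 110 rpm).
Crank pin A relative to C: A = (d + r cosθ, r sinθ); lever angle φ = atan2(r sinθ, d + r cosθ).
Differentiating tanφ: φ̇ = rω(d cosθ + r)/(d² + r² + 2dr cosθ).
d² + r² + 2dr cosθ = |CA|² = 0.0920167 m²;  d cosθ + r = +0.26309 m.
|ω_lever| = |0.0812·11.52·+0.26309| / 0.0920167 = 2.6743 rad/s.

2.67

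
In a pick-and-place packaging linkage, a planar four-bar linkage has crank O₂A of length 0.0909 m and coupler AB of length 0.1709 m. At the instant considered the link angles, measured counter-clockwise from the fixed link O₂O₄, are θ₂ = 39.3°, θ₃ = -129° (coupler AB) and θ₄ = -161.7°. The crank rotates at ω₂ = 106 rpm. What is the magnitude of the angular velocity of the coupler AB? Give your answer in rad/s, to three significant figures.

3.92

ω₂ = 11.1 rad/s (from 106 rpm).
Differentiating the loop-closure r₂e^{iθ₂}+r₃e^{iθ₃}=r₁+r₄e^{iθ₄} gives r₂ω₂e^{iθ₂}+r₃ω₃e^{iθ₃}=r₄ω₄e^{iθ₄}.
Eliminating the other unknown: ω₃ = r₂ω₂ sin(θ₄−θ₂) / [r₃ sin(θ₃−θ₄)].
Numerator sine = +0.35837; denominator sine = +0.54024.
Result = 0.0909·11.1·(+0.35837) / (0.1709·(+0.54024)) = +3.9165 rad/s; magnitude 3.9165 rad/s.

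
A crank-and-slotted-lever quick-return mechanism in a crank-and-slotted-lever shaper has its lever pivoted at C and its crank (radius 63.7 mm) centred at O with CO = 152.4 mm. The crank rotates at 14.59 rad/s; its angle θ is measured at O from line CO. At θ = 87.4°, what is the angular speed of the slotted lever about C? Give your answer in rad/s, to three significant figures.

ω = 14.59 rad/s
Crank pin A relative to C: A = (d + r cosθ, r sinθ); lever angle φ = atan2(r sinθ, d + r cosθ).
Differentiating tanφ: φ̇ = rω(d cosθ + r)/(d² + r² + 2dr cosθ).
d² + r² + 2dr cosθ = |CA|² = 0.0281642 m²;  d cosθ + r = +0.070613 m.
|ω_lever| = |0.0637·14.59·+0.070613| / 0.0281642 = 2.3301 rad/s.

2.33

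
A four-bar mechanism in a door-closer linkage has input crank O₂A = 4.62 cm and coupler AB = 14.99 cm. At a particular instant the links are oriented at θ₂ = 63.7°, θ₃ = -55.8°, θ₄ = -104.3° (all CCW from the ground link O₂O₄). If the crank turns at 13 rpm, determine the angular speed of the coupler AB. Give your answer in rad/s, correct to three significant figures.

ω₂ = 1.361 rad/s (from 13 rpm).
Differentiating the loop-closure r₂e^{iθ₂}+r₃e^{iθ₃}=r₁+r₄e^{iθ₄} gives r₂ω₂e^{iθ₂}+r₃ω₃e^{iθ₃}=r₄ω₄e^{iθ₄}.
Eliminating the other unknown: ω₃ = r₂ω₂ sin(θ₄−θ₂) / [r₃ sin(θ₃−θ₄)].
Numerator sine = -0.20791; denominator sine = +0.74896.
Result = 0.0462·1.361·(-0.20791) / (0.1499·(+0.74896)) = -0.11648 rad/s; magnitude 0.11648 rad/s.

0.116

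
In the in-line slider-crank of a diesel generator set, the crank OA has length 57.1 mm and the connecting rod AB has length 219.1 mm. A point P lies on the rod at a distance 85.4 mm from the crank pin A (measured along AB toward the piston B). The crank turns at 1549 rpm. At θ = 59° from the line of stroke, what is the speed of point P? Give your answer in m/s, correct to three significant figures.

ω = 162.2 rad/s.  Crank-pin speed |V_A| = rω = 9.2622 m/s, perpendicular to OA.
Rod angle: sinφ = −(r/L) sinθ ⇒ φ = -12.908°; ω_rod = −rω cosθ/√(L²−r²sin²θ) = -22.337 rad/s.
V_P = V_A + ω_rod × AP, with AP = 0.0854 m along the rod.
Components: V_Px = −rω sinθ − a·ω_rod·sinφ = -8.3654 m/s;  V_Py = rω cosθ + a·ω_rod·cosφ = +2.911 m/s.
|V_P| = √(V_Px² + V_Py²) = 8.8574 m/s.

8.86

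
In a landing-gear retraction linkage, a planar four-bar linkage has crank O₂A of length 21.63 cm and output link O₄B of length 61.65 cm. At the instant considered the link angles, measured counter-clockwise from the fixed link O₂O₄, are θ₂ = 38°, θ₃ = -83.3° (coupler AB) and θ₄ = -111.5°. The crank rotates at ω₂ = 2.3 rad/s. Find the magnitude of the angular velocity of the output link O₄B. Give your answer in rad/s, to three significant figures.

1.46

ω₂ = 2.3 rad/s
Differentiating the loop-closure r₂e^{iθ₂}+r₃e^{iθ₃}=r₁+r₄e^{iθ₄} gives r₂ω₂e^{iθ₂}+r₃ω₃e^{iθ₃}=r₄ω₄e^{iθ₄}.
Eliminating the other unknown: ω₄ = r₂ω₂ sin(θ₂−θ₃) / [r₄ sin(θ₄−θ₃)].
Numerator sine = +0.85446; denominator sine = -0.47255.
Result = 0.2163·2.3·(+0.85446) / (0.6165·(-0.47255)) = -1.4591 rad/s; magnitude 1.4591 rad/s.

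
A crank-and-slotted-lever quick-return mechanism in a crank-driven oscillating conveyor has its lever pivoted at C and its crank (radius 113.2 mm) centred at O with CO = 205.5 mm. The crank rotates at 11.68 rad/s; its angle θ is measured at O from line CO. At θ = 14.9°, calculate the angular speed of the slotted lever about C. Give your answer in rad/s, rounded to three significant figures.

4.12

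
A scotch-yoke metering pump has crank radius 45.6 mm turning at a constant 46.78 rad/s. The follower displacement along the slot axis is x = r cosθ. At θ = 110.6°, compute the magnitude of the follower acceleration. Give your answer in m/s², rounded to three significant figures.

ω = 46.78 rad/s
x = r cosθ ⇒ ẍ = −rω² cosθ (ω constant).
|a| = rω²|cosθ| = 0.0456·(46.78)²·|cos 110.6°| = 35.11 m/s².

35.1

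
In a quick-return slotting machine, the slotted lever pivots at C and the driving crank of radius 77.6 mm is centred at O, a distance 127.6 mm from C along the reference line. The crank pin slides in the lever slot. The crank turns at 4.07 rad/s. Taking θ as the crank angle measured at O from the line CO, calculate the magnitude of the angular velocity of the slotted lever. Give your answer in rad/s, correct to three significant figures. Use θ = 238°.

0.267

ω = 4.07 rad/s
Crank pin A relative to C: A = (d + r cosθ, r sinθ); lever angle φ = atan2(r sinθ, d + r cosθ).
Differentiating tanφ: φ̇ = rω(d cosθ + r)/(d² + r² + 2dr cosθ).
d² + r² + 2dr cosθ = |CA|² = 0.0118093 m²;  d cosθ + r = +0.0099823 m.
|ω_lever| = |0.0776·4.07·+0.0099823| / 0.0118093 = 0.26697 rad/s.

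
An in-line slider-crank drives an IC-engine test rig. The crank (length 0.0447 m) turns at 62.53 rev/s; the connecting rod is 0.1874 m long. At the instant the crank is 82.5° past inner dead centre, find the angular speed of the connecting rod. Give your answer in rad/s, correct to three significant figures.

ω = 392.9 rad/s (converted from 62.53 rev/s).
The rod makes angle φ with the slider axis where L sinφ = r sinθ; differentiating, L cosφ·φ̇ = r ω cosθ.
L cosφ = √(L² − r² sin²θ) = 0.18208 m.
|ω_rod| = r ω |cosθ| / √(L² − r² sin²θ) = 0.0447·392.9·0.13053/0.18208 = 12.589 rad/s.

12.6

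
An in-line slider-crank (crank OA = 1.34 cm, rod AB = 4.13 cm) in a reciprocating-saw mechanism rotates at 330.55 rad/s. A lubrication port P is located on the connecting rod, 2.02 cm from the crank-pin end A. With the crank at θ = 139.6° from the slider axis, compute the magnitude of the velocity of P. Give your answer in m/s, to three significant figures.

3.05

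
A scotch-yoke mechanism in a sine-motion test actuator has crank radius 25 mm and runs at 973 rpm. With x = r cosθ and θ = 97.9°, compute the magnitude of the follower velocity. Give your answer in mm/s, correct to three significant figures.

2520

ω = 101.9 rad/s (from 973 rpm).
x = r cosθ ⇒ ẋ = −rω sinθ.
|v| = rω|sinθ| = 0.025·101.9·|sin 97.9°| = 2.5231 m/s = 2523.1 mm/s.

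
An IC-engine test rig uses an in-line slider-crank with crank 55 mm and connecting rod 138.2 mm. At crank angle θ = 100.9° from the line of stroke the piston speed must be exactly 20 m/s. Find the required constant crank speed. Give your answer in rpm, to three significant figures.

For an in-line slider-crank, |v_piston| = rω|sinθ|·[1 + r cosθ/√(L² − r² sin²θ)].
With r = 0.055 m, L = 0.1382 m, θ = 100.9°: the bracketed kinematic factor |dx/dθ| = 0.049592 m.
ω = v/|dx/dθ| = 20/0.049592 = 403.29 rad/s.
N = 60ω/(2π) = 3851.1 rpm.

3850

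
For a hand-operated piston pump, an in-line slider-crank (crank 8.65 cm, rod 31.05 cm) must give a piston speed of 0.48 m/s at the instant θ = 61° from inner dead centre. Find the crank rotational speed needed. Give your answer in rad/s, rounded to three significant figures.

5.57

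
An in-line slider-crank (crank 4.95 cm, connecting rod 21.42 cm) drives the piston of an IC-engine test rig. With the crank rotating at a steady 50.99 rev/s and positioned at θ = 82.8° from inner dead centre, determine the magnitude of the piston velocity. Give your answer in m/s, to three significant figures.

16.2

ω = 2π·51 = 320.4 rad/s
For an in-line slider-crank, x = r cosθ + √(L² − r² sin²θ), so v = −rω sinθ·[1 + r cosθ/√(L² − r² sin²θ)].
With r = 0.0495 m, L = 0.2142 m, θ = 82.8°: √(L² − r² sin²θ) = 0.20849 m.
v = −0.0495·320.4·0.99211·[1 + 0.0495·0.12533/0.20849] = -16.202 m/s.
|v| = 16.202 m/s.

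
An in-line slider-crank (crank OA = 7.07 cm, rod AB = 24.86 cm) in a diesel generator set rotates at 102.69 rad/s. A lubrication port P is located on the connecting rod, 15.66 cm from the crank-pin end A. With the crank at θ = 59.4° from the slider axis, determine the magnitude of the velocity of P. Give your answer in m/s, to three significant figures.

6.97

ω = 102.7 rad/s.  Crank-pin speed |V_A| = rω = 7.2602 m/s, perpendicular to OA.
Rod angle: sinφ = −(r/L) sinθ ⇒ φ = -14.169°; ω_rod = −rω cosθ/√(L²−r²sin²θ) = -15.333 rad/s.
V_P = V_A + ω_rod × AP, with AP = 0.1566 m along the rod.
Components: V_Px = −rω sinθ − a·ω_rod·sinφ = -6.8369 m/s;  V_Py = rω cosθ + a·ω_rod·cosφ = +1.3677 m/s.
|V_P| = √(V_Px² + V_Py²) = 6.9724 m/s.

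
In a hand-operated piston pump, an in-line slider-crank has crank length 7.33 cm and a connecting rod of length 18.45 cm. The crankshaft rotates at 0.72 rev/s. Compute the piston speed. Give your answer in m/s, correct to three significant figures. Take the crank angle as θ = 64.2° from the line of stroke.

ω = 2π·0.72 = 4.524 rad/s
For an in-line slider-crank, x = r cosθ + √(L² − r² sin²θ), so v = −rω sinθ·[1 + r cosθ/√(L² − r² sin²θ)].
With r = 0.0733 m, L = 0.1845 m, θ = 64.2°: √(L² − r² sin²θ) = 0.17229 m.
v = −0.0733·4.524·0.90032·[1 + 0.0733·0.43523/0.17229] = -0.35383 m/s.
|v| = 0.35383 m/s.

0.354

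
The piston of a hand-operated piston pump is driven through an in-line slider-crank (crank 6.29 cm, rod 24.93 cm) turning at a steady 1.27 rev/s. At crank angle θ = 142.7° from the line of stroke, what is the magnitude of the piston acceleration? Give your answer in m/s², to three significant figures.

ω = 2π·1.27 = 7.98 rad/s
x(θ) = r cosθ + √(L² − r² sin²θ); with ω constant, a = ω²·d²x/dθ².
d²x/dθ² = −r cosθ − r²(cos2θ)/√u − r⁴ sin²2θ/(4u^{3/2}),  u = L² − r² sin²θ = 0.0606976 m².
Substituting r = 0.0629 m, L = 0.2493 m, θ = 142.7°: d²x/dθ² = +0.045528 m.
a = ω²·d²x/dθ² = (7.98)²·(+0.045528) = +2.899 m/s²;  |a| = 2.899 m/s².

2.90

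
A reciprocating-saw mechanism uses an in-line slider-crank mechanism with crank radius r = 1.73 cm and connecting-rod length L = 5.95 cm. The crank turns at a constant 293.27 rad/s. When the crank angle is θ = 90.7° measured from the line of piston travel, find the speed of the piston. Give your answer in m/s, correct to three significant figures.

5.05

ω = 293.3 rad/s
For an in-line slider-crank, x = r cosθ + √(L² − r² sin²θ), so v = −rω sinθ·[1 + r cosθ/√(L² − r² sin²θ)].
With r = 0.0173 m, L = 0.0595 m, θ = 90.7°: √(L² − r² sin²θ) = 0.05693 m.
v = −0.0173·293.3·0.99993·[1 + 0.0173·-0.01222/0.05693] = -5.0544 m/s.
|v| = 5.0544 m/s.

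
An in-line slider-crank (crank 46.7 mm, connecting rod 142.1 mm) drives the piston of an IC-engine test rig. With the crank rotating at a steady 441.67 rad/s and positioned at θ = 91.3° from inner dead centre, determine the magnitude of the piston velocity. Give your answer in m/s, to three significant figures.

20.5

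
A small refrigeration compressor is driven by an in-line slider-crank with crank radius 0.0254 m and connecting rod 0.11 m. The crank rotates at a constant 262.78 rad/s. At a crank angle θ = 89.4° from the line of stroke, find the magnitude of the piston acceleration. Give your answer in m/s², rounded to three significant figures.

398

ω = 262.8 rad/s
x(θ) = r cosθ + √(L² − r² sin²θ); with ω constant, a = ω²·d²x/dθ².
d²x/dθ² = −r cosθ − r²(cos2θ)/√u − r⁴ sin²2θ/(4u^{3/2}),  u = L² − r² sin²θ = 0.0114549 m².
Substituting r = 0.0254 m, L = 0.11 m, θ = 89.4°: d²x/dθ² = +0.0057606 m.
a = ω²·d²x/dθ² = (262.8)²·(+0.0057606) = +397.79 m/s²;  |a| = 397.79 m/s².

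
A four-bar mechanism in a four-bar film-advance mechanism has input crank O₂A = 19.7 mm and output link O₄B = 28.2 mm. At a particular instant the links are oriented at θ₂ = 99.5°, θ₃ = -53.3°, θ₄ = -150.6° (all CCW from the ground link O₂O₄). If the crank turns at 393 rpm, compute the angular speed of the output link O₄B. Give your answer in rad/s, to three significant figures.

13.2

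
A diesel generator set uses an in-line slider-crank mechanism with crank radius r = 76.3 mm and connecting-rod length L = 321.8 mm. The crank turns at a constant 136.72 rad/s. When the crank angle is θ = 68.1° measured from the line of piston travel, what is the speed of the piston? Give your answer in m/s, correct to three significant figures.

ω = 136.7 rad/s
For an in-line slider-crank, x = r cosθ + √(L² − r² sin²θ), so v = −rω sinθ·[1 + r cosθ/√(L² − r² sin²θ)].
With r = 0.0763 m, L = 0.3218 m, θ = 68.1°: √(L² − r² sin²θ) = 0.31392 m.
v = −0.0763·136.7·0.92784·[1 + 0.0763·0.37299/0.31392] = -10.556 m/s.
|v| = 10.556 m/s.

10.6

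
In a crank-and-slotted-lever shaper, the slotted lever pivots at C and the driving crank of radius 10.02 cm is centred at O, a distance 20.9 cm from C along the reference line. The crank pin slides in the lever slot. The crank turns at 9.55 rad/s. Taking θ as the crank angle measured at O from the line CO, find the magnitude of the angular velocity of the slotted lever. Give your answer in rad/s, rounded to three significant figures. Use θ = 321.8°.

ω = 9.55 rad/s
Crank pin A relative to C: A = (d + r cosθ, r sinθ); lever angle φ = atan2(r sinθ, d + r cosθ).
Differentiating tanφ: φ̇ = rω(d cosθ + r)/(d² + r² + 2dr cosθ).
d² + r² + 2dr cosθ = |CA|² = 0.0866356 m²;  d cosθ + r = +0.26444 m.
|ω_lever| = |0.1002·9.55·+0.26444| / 0.0866356 = 2.9208 rad/s.

2.92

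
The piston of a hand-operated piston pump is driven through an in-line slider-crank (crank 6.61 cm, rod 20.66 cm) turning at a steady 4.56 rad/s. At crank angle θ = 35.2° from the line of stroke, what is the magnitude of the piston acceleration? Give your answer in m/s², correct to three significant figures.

ω = 4.56 rad/s
x(θ) = r cosθ + √(L² − r² sin²θ); with ω constant, a = ω²·d²x/dθ².
d²x/dθ² = −r cosθ − r²(cos2θ)/√u − r⁴ sin²2θ/(4u^{3/2}),  u = L² − r² sin²θ = 0.0412318 m².
Substituting r = 0.0661 m, L = 0.2066 m, θ = 35.2°: d²x/dθ² = -0.061737 m.
a = ω²·d²x/dθ² = (4.56)²·(-0.061737) = -1.2837 m/s²;  |a| = 1.2837 m/s².

1.28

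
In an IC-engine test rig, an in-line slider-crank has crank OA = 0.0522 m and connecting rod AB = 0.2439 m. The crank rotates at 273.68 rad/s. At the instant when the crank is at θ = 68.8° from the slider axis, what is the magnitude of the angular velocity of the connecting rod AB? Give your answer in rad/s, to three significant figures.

21.6

ω = 273.7 rad/s
The rod makes angle φ with the slider axis where L sinφ = r sinθ; differentiating, L cosφ·φ̇ = r ω cosθ.
L cosφ = √(L² − r² sin²θ) = 0.239 m.
|ω_rod| = r ω |cosθ| / √(L² − r² sin²θ) = 0.0522·273.7·0.36162/0.239 = 21.616 rad/s.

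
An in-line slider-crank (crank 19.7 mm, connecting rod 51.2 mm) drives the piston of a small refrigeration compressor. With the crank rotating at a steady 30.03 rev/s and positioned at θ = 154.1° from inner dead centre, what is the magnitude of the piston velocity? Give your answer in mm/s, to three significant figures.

ω = 2π·30 = 188.7 rad/s
For an in-line slider-crank, x = r cosθ + √(L² − r² sin²θ), so v = −rω sinθ·[1 + r cosθ/√(L² − r² sin²θ)].
With r = 0.0197 m, L = 0.0512 m, θ = 154.1°: √(L² − r² sin²θ) = 0.050472 m.
v = −0.0197·188.7·0.43680·[1 + 0.0197·-0.89956/0.050472] = -1.0535 m/s.
|v| = 1.0535 m/s = 1053.5 mm/s.

1050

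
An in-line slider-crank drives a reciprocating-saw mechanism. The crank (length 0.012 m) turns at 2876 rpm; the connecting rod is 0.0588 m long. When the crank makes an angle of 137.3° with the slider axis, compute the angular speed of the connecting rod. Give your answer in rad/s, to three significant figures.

ω = 301.2 rad/s (converted from 2876 rpm).
The rod makes angle φ with the slider axis where L sinφ = r sinθ; differentiating, L cosφ·φ̇ = r ω cosθ.
L cosφ = √(L² − r² sin²θ) = 0.058234 m.
|ω_rod| = r ω |cosθ| / √(L² − r² sin²θ) = 0.012·301.2·0.73491/0.058234 = 45.61 rad/s.

45.6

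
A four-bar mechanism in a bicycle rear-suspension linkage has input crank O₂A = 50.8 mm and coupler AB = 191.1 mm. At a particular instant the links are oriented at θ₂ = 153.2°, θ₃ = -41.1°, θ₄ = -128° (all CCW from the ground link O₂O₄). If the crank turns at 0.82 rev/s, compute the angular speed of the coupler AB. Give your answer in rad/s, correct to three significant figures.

1.35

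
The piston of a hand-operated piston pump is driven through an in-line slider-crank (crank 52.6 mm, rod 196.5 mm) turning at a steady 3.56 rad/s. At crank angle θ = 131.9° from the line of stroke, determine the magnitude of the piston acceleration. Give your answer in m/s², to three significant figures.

0.462

ω = 3.56 rad/s
x(θ) = r cosθ + √(L² − r² sin²θ); with ω constant, a = ω²·d²x/dθ².
d²x/dθ² = −r cosθ − r²(cos2θ)/√u − r⁴ sin²2θ/(4u^{3/2}),  u = L² − r² sin²θ = 0.0370795 m².
Substituting r = 0.0526 m, L = 0.1965 m, θ = 131.9°: d²x/dθ² = +0.036415 m.
a = ω²·d²x/dθ² = (3.56)²·(+0.036415) = +0.46151 m/s²;  |a| = 0.46151 m/s².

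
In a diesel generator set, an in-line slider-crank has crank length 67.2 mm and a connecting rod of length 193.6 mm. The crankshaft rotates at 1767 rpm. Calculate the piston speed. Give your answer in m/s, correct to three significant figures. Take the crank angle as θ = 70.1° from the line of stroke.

ω = 2π·1767/60 = 185 rad/s
For an in-line slider-crank, x = r cosθ + √(L² − r² sin²θ), so v = −rω sinθ·[1 + r cosθ/√(L² − r² sin²θ)].
With r = 0.0672 m, L = 0.1936 m, θ = 70.1°: √(L² − r² sin²θ) = 0.183 m.
v = −0.0672·185·0.94029·[1 + 0.0672·0.34038/0.183] = -13.154 m/s.
|v| = 13.154 m/s.

13.2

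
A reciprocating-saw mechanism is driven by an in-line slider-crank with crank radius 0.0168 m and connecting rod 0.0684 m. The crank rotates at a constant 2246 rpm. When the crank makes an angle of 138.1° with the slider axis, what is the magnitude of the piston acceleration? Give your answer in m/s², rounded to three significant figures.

ω = 2π·2246/60 = 235.2 rad/s
x(θ) = r cosθ + √(L² − r² sin²θ); with ω constant, a = ω²·d²x/dθ².
d²x/dθ² = −r cosθ − r²(cos2θ)/√u − r⁴ sin²2θ/(4u^{3/2}),  u = L² − r² sin²θ = 0.00455268 m².
Substituting r = 0.0168 m, L = 0.0684 m, θ = 138.1°: d²x/dθ² = +0.011989 m.
a = ω²·d²x/dθ² = (235.2)²·(+0.011989) = +663.2 m/s²;  |a| = 663.2 m/s².

663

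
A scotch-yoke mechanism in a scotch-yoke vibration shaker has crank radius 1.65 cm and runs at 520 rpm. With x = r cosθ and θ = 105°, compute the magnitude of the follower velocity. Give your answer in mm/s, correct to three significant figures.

868

ω = 54.45 rad/s (from 520 rpm).
x = r cosθ ⇒ ẋ = −rω sinθ.
|v| = rω|sinθ| = 0.0165·54.45·|sin 105°| = 0.86788 m/s = 867.88 mm/s.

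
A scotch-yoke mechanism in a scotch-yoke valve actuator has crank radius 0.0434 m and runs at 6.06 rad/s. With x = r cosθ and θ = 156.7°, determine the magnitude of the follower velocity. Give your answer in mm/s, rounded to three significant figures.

104

ω = 6.06 rad/s
x = r cosθ ⇒ ẋ = −rω sinθ.
|v| = rω|sinθ| = 0.0434·6.06·|sin 156.7°| = 0.10403 m/s = 104.03 mm/s.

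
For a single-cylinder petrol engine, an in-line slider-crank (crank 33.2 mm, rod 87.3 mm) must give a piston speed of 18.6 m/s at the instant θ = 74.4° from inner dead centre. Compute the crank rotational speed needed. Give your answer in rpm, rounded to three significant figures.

For an in-line slider-crank, |v_piston| = rω|sinθ|·[1 + r cosθ/√(L² − r² sin²θ)].
With r = 0.0332 m, L = 0.0873 m, θ = 74.4°: the bracketed kinematic factor |dx/dθ| = 0.035492 m.
ω = v/|dx/dθ| = 18.6/0.035492 = 524.07 rad/s.
N = 60ω/(2π) = 5004.5 rpm.

5000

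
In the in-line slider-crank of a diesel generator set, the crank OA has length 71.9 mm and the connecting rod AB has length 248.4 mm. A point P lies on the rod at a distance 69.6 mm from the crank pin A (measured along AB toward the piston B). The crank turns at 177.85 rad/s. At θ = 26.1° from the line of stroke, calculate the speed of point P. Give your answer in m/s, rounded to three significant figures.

10.2

ω = 177.8 rad/s.  Crank-pin speed |V_A| = rω = 12.787 m/s, perpendicular to OA.
Rod angle: sinφ = −(r/L) sinθ ⇒ φ = -7.316°; ω_rod = −rω cosθ/√(L²−r²sin²θ) = -46.609 rad/s.
V_P = V_A + ω_rod × AP, with AP = 0.0696 m along the rod.
Components: V_Px = −rω sinθ − a·ω_rod·sinφ = -6.0388 m/s;  V_Py = rω cosθ + a·ω_rod·cosφ = +8.2659 m/s.
|V_P| = √(V_Px² + V_Py²) = 10.237 m/s.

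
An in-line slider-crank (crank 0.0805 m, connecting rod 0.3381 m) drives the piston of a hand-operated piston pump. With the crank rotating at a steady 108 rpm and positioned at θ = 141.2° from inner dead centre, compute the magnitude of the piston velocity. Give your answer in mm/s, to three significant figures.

ω = 2π·108/60 = 11.31 rad/s
For an in-line slider-crank, x = r cosθ + √(L² − r² sin²θ), so v = −rω sinθ·[1 + r cosθ/√(L² − r² sin²θ)].
With r = 0.0805 m, L = 0.3381 m, θ = 141.2°: √(L² − r² sin²θ) = 0.33432 m.
v = −0.0805·11.31·0.62660·[1 + 0.0805·-0.77934/0.33432] = -0.46343 m/s.
|v| = 0.46343 m/s = 463.43 mm/s.

463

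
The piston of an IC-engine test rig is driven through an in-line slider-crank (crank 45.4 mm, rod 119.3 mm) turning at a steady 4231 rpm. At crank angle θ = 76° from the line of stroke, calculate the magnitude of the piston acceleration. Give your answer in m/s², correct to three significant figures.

1030

ω = 2π·4231/60 = 443.1 rad/s
x(θ) = r cosθ + √(L² − r² sin²θ); with ω constant, a = ω²·d²x/dθ².
d²x/dθ² = −r cosθ − r²(cos2θ)/√u − r⁴ sin²2θ/(4u^{3/2}),  u = L² − r² sin²θ = 0.012292 m².
Substituting r = 0.0454 m, L = 0.1193 m, θ = 76°: d²x/dθ² = +0.0052598 m.
a = ω²·d²x/dθ² = (443.1)²·(+0.0052598) = +1032.6 m/s²;  |a| = 1032.6 m/s².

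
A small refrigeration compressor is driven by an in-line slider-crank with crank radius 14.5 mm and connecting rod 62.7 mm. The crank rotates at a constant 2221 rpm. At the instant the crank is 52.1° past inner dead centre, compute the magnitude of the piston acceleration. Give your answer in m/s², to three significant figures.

ω = 2π·2221/60 = 232.6 rad/s
x(θ) = r cosθ + √(L² − r² sin²θ); with ω constant, a = ω²·d²x/dθ².
d²x/dθ² = −r cosθ − r²(cos2θ)/√u − r⁴ sin²2θ/(4u^{3/2}),  u = L² − r² sin²θ = 0.00380038 m².
Substituting r = 0.0145 m, L = 0.0627 m, θ = 52.1°: d²x/dθ² = -0.0081148 m.
a = ω²·d²x/dθ² = (232.6)²·(-0.0081148) = -438.97 m/s²;  |a| = 438.97 m/s².

439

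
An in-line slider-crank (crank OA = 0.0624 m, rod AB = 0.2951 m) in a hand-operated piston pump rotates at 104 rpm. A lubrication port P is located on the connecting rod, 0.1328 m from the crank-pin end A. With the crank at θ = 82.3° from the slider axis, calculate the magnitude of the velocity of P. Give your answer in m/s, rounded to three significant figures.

0.684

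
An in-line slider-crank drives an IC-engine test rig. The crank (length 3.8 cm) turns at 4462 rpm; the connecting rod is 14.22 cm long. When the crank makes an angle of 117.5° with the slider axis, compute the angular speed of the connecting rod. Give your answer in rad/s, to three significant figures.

ω = 467.3 rad/s (converted from 4462 rpm).
The rod makes angle φ with the slider axis where L sinφ = r sinθ; differentiating, L cosφ·φ̇ = r ω cosθ.
L cosφ = √(L² − r² sin²θ) = 0.13815 m.
|ω_rod| = r ω |cosθ| / √(L² − r² sin²θ) = 0.038·467.3·0.46175/0.13815 = 59.348 rad/s.

59.3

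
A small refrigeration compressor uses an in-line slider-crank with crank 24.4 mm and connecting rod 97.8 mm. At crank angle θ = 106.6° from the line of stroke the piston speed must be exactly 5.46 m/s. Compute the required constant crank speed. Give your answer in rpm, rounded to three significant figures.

For an in-line slider-crank, |v_piston| = rω|sinθ|·[1 + r cosθ/√(L² − r² sin²θ)].
With r = 0.0244 m, L = 0.0978 m, θ = 106.6°: the bracketed kinematic factor |dx/dθ| = 0.021667 m.
ω = v/|dx/dθ| = 5.46/0.021667 = 252 rad/s.
N = 60ω/(2π) = 2406.4 rpm.

2410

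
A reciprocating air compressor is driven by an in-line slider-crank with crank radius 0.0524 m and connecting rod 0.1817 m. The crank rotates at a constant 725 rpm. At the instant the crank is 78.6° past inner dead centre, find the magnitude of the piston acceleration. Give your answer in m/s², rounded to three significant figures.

23.7

ω = 2π·725/60 = 75.92 rad/s
x(θ) = r cosθ + √(L² − r² sin²θ); with ω constant, a = ω²·d²x/dθ².
d²x/dθ² = −r cosθ − r²(cos2θ)/√u − r⁴ sin²2θ/(4u^{3/2}),  u = L² − r² sin²θ = 0.0303764 m².
Substituting r = 0.0524 m, L = 0.1817 m, θ = 78.6°: d²x/dθ² = +0.0041124 m.
a = ω²·d²x/dθ² = (75.92)²·(+0.0041124) = +23.705 m/s²;  |a| = 23.705 m/s².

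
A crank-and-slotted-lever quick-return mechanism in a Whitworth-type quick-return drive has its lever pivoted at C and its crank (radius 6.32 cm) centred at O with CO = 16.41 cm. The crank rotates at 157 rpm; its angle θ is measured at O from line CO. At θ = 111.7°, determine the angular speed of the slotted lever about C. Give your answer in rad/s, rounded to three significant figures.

0.113

ω = 16.44 rad/s (from 157 rpm).
Crank pin A relative to C: A = (d + r cosθ, r sinθ); lever angle φ = atan2(r sinθ, d + r cosθ).
Differentiating tanφ: φ̇ = rω(d cosθ + r)/(d² + r² + 2dr cosθ).
d² + r² + 2dr cosθ = |CA|² = 0.0232537 m²;  d cosθ + r = +0.0025246 m.
|ω_lever| = |0.0632·16.44·+0.0025246| / 0.0232537 = 0.11281 rad/s.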